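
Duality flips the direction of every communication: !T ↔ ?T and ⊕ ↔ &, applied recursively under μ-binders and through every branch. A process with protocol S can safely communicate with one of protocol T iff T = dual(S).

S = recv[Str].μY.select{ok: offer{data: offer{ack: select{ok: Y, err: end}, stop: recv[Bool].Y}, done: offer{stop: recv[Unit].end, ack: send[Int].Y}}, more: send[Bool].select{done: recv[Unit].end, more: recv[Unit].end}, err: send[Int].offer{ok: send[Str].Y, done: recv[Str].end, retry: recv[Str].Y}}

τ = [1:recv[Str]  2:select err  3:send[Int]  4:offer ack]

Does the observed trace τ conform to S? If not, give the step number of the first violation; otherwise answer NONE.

4

[1] recv[Str]  match  now at μY.…
[2] select err  match  now at send[Int].offer{ok: send[Str].μY.…, done: recv[Str].end, retry: recv[Str].μY.…}
[3] send[Int]  match  now at offer{ok: send[Str].μY.…, done: recv[Str].end, retry: recv[Str].μY.…}
[4] got offer ack, protocol expects offer ok or offer done or offer retry  ✗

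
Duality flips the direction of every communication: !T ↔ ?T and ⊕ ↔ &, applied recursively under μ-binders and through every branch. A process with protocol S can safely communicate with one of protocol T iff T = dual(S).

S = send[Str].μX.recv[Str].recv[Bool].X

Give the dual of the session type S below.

recv[Str].μX.send[Str].send[Bool].X

send[Str] ↦ recv[Str]
  μX ↦ μX  (binder kept)
    recv[Str] ↦ send[Str]
      recv[Bool] ↦ send[Bool]
        dual(X) = X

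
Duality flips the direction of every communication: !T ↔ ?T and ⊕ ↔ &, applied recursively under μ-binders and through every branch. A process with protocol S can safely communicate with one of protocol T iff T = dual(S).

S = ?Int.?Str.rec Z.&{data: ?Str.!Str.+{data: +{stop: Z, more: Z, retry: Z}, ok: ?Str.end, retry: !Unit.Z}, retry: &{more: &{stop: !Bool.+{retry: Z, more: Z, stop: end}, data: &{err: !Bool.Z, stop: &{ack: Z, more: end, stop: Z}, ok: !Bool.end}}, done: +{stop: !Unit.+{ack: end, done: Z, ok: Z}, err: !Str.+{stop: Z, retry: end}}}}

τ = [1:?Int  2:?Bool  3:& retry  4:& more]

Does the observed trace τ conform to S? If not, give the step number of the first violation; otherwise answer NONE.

2

step 1: ?Int  match  state: ?Str.rec Z.…
step 2: got ?Bool, protocol expects ?Str  ✗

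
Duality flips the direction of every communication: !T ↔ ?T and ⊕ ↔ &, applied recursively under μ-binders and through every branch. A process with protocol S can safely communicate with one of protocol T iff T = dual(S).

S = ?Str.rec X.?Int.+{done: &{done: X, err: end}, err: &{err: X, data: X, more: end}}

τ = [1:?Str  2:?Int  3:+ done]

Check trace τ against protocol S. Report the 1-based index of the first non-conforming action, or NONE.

NONE

@1 ?Str  ✓  cont: rec X.…
@2 ?Int  ✓  cont: +{done: &{done: rec X.…, err: end}, err: &{err: rec X.…, data: rec X.…, more: end}}
@3 + done  ✓  cont: &{done: rec X.…, err: end}
τ conforms to S (length 3)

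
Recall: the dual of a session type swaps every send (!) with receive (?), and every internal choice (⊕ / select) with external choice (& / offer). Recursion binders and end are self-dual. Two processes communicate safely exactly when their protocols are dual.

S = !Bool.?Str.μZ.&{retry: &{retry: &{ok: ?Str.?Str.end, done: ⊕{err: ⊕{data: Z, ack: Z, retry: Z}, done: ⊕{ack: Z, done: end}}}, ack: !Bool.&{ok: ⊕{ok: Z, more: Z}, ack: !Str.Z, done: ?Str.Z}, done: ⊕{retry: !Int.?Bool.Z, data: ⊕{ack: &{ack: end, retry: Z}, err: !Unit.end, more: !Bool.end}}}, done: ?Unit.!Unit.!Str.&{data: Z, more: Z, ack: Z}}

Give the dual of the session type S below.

?Bool.!Str.μZ.⊕{retry: ⊕{retry: ⊕{ok: !Str.!Str.end, done: &{err: &{data: Z, ack: Z, retry: Z}, done: &{ack: Z, done: end}}}, ack: ?Bool.⊕{ok: &{ok: Z, more: Z}, ack: ?Str.Z, done: !Str.Z}, done: &{retry: ?Int.!Bool.Z, data: &{ack: ⊕{ack: end, retry: Z}, err: ?Unit.end, more: ?Bool.end}}}, done: !Unit.?Unit.?Str.⊕{data: Z, more: Z, ack: Z}}

!Bool → ?Bool
  ?Str → !Str
    μZ → μZ  (rec unchanged)
      &{retry,done} → ⊕{retry,done}  (&→⊕)
        case retry:
          &{retry,ack,done} → ⊕{retry,ack,done}  (&→⊕)
            case retry:
              &{ok,done} → ⊕{ok,done}  (&→⊕)
                case ok:
                  ?Str → !Str
                    ?Str → !Str
                      end ↦ end
                case done:
                  ⊕{err,done} → &{err,done}  (⊕→&)
                    case err:
                      ⊕{data,ack,retry} → &{data,ack,retry}  (⊕→&)
                        case data:
                          Z ↦ Z
                        case ack:
                          Z ↦ Z
                        case retry:
                          Z ↦ Z
                    case done:
                      ⊕{ack,done} → &{ack,done}  (⊕→&)
                        case ack:
                          Z ↦ Z
                        case done:
                          end ↦ end
            case ack:
              !Bool → ?Bool
                &{ok,ack,done} → ⊕{ok,ack,done}  (&→⊕)
                  case ok:
                    ⊕{ok,more} → &{ok,more}  (⊕→&)
                      case ok:
                        Z ↦ Z
                      case more:
                        Z ↦ Z
                  case ack:
                    !Str → ?Str
                      Z ↦ Z
                  case done:
                    ?Str → !Str
                      Z ↦ Z
            case done:
              ⊕{retry,data} → &{retry,data}  (⊕→&)
                case retry:
                  !Int → ?Int
                    ?Bool → !Bool
                      Z ↦ Z
                case data:
                  ⊕{ack,err,more} → &{ack,err,more}  (⊕→&)
                    case ack:
                      &{ack,retry} → ⊕{ack,retry}  (&→⊕)
                        case ack:
                          end ↦ end
                        case retry:
                          Z ↦ Z
                    case err:
                      !Unit → ?Unit
                        end ↦ end
                    case more:
                      !Bool → ?Bool
                        end ↦ end
        case done:
          ?Unit → !Unit
            !Unit → ?Unit
              !Str → ?Str
                &{data,more,ack} → ⊕{data,more,ack}  (&→⊕)
                  case data:
                    Z ↦ Z
                  case more:
                    Z ↦ Z
                  case ack:
                    Z ↦ Z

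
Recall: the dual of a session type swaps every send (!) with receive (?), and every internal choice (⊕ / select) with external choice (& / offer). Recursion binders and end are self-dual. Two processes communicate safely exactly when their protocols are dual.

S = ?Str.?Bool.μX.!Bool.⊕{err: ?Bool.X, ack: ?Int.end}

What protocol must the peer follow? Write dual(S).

?Str ↦ !Str
  ?Bool ↦ !Bool
    μX ↦ μX  (μ self-dual)
      !Bool ↦ ?Bool
        ⊕{err,ack} ↦ &{err,ack}  (select→offer)
          case err:
            ?Bool ↦ !Bool
              dual(X) = X
          case ack:
            ?Int ↦ !Int
              dual(end) = end

!Str.!Bool.μX.?Bool.&{err: !Bool.X, ack: !Int.end}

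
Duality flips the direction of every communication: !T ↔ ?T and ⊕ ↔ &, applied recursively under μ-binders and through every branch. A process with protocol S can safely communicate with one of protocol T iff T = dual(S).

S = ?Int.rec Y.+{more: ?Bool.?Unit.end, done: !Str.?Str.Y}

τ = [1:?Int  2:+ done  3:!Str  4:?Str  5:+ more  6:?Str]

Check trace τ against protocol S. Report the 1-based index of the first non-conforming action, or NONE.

6

step 1: ?Int  ok  now at rec Y.…
step 2: + done  ok  now at !Str.?Str.rec Y.…
step 3: !Str  ok  now at ?Str.rec Y.…
step 4: ?Str  ok  now at rec Y.…
step 5: + more  ok  now at ?Bool.?Unit.end
step 6: got ?Str, protocol expects ?Bool  ✗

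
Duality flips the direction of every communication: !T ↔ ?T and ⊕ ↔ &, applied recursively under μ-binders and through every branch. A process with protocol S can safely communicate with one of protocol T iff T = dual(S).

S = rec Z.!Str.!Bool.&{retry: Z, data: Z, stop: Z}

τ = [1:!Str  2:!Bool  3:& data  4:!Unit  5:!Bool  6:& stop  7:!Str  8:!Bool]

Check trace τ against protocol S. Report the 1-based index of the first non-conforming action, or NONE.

4

step 1: !Str  ok  state: !Bool.&{retry: rec Z.…, data: rec Z.…, stop: rec Z.…}
step 2: !Bool  ok  state: &{retry: rec Z.…, data: rec Z.…, stop: rec Z.…}
step 3: & data  ok  state: rec Z.…
step 4: got !Unit, protocol expects !Str  ✗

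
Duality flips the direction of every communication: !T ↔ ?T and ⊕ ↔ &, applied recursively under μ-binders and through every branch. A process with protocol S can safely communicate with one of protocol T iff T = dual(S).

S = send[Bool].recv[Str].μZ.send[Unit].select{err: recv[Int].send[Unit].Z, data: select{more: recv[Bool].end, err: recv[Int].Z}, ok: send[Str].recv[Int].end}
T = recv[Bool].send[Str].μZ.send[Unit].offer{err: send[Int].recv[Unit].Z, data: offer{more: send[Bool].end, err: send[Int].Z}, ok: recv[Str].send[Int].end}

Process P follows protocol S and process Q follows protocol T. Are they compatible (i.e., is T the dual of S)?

send[Bool] | recv[Bool]  ✓
  recv[Str] | send[Str]  ✓
    μZ | μZ  ✓ (μ self-dual)
      send[Unit] | send[Unit]  ✗ same direction on both sides — not dual

NO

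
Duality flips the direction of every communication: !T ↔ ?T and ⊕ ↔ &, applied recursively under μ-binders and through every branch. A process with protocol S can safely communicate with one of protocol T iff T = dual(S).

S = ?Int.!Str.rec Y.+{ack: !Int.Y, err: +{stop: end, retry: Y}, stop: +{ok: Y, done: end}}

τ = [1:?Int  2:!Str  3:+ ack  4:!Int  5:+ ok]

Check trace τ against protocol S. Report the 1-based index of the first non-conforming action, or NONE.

step 1: ?Int  ✓  residual = !Str.rec Y.…
step 2: !Str  ✓  residual = rec Y.…
step 3: + ack  ✓  residual = !Int.rec Y.…
step 4: !Int  ✓  residual = rec Y.…
step 5: got + ok, protocol expects + ack or + err or + stop  ✗

5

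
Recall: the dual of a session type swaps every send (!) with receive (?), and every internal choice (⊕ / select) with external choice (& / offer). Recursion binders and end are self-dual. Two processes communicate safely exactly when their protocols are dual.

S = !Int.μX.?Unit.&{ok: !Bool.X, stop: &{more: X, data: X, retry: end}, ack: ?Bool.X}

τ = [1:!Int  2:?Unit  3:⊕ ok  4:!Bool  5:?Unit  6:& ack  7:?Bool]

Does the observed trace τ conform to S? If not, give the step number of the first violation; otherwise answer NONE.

3

step 1: !Int  ✓  now at μX.…
step 2: ?Unit  ✓  now at &{ok: !Bool.μX.…, stop: &{more: μX.…, data: μX.…, retry: end}, ack: ?Bool.μX.…}
step 3: got ⊕ ok, protocol expects & ok or & stop or & ack  ✗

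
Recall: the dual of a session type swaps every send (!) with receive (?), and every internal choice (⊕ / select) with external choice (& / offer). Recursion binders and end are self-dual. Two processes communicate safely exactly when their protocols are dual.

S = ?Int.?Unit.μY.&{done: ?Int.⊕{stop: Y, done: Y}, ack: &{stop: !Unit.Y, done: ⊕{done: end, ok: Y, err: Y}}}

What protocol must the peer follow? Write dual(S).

?Int → !Int
  ?Unit → !Unit
    μY → μY  (rec unchanged)
      &{done,ack} → ⊕{done,ack}  (external→internal)
        • done:
          ?Int → !Int
            ⊕{stop,done} → &{stop,done}  (⊕→&)
              • stop:
                Y ↦ Y
              • done:
                Y ↦ Y
        • ack:
          &{stop,done} → ⊕{stop,done}  (external→internal)
            • stop:
              !Unit → ?Unit
                Y ↦ Y
            • done:
              ⊕{done,ok,err} → &{done,ok,err}  (⊕→&)
                • done:
                  end ↦ end
                • ok:
                  Y ↦ Y
                • err:
                  Y ↦ Y

!Int.!Unit.μY.⊕{done: !Int.&{stop: Y, done: Y}, ack: ⊕{stop: ?Unit.Y, done: &{done: end, ok: Y, err: Y}}}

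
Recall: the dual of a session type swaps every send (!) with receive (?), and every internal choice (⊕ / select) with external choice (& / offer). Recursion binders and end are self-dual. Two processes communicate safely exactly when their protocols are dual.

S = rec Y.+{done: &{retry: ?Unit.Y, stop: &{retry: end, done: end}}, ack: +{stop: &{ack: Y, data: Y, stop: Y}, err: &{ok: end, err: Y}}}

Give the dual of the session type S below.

rec Y = rec Y  (binder kept)
  +{done,ack} = &{done,ack}  (internal→external)
    • done:
      &{retry,stop} = +{retry,stop}  (&→⊕)
        • retry:
          ?Unit = !Unit
            dual(Y) = Y
        • stop:
          &{retry,done} = +{retry,done}  (&→⊕)
            • retry:
              dual(end) = end
            • done:
              dual(end) = end
    • ack:
      +{stop,err} = &{stop,err}  (internal→external)
        • stop:
          &{ack,data,stop} = +{ack,data,stop}  (&→⊕)
            • ack:
              dual(Y) = Y
            • data:
              dual(Y) = Y
            • stop:
              dual(Y) = Y
        • err:
          &{ok,err} = +{ok,err}  (&→⊕)
            • ok:
              dual(end) = end
            • err:
              dual(Y) = Y

rec Y.&{done: +{retry: !Unit.Y, stop: +{retry: end, done: end}}, ack: &{stop: +{ack: Y, data: Y, stop: Y}, err: +{ok: end, err: Y}}}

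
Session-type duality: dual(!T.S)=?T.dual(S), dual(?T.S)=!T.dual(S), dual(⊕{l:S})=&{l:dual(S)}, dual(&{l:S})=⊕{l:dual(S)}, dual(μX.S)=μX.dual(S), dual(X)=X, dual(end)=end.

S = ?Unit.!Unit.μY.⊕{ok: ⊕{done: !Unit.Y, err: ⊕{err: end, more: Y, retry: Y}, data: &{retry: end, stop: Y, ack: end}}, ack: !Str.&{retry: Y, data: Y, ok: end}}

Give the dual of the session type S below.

!Unit.?Unit.μY.&{ok: &{done: ?Unit.Y, err: &{err: end, more: Y, retry: Y}, data: ⊕{retry: end, stop: Y, ack: end}}, ack: ?Str.⊕{retry: Y, data: Y, ok: end}}

?Unit → !Unit
  !Unit → ?Unit
    μY → μY  (binder kept)
      ⊕{ok,ack} → &{ok,ack}  (internal→external)
        case ok:
          ⊕{done,err,data} → &{done,err,data}  (internal→external)
            case done:
              !Unit → ?Unit
                Y self-dual
            case err:
              ⊕{err,more,retry} → &{err,more,retry}  (internal→external)
                case err:
                  end self-dual
                case more:
                  Y self-dual
                case retry:
                  Y self-dual
            case data:
              &{retry,stop,ack} → ⊕{retry,stop,ack}  (external→internal)
                case retry:
                  end self-dual
                case stop:
                  Y self-dual
                case ack:
                  end self-dual
        case ack:
          !Str → ?Str
            &{retry,data,ok} → ⊕{retry,data,ok}  (external→internal)
              case retry:
                Y self-dual
              case data:
                Y self-dual
              case ok:
                end self-dual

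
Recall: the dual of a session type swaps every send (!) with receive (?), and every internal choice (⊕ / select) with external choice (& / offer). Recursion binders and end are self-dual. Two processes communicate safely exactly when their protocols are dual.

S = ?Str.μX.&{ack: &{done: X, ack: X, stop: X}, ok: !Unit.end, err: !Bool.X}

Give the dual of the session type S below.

!Str.μX.⊕{ack: ⊕{done: X, ack: X, stop: X}, ok: ?Unit.end, err: ?Bool.X}

?Str → !Str
  μX → μX  (binder kept)
    &{ack,ok,err} → ⊕{ack,ok,err}  (offer→select)
      case ack:
        &{done,ack,stop} → ⊕{done,ack,stop}  (offer→select)
          case done:
            dual(X) = X
          case ack:
            dual(X) = X
          case stop:
            dual(X) = X
      case ok:
        !Unit → ?Unit
          dual(end) = end
      case err:
        !Bool → ?Bool
          dual(X) = X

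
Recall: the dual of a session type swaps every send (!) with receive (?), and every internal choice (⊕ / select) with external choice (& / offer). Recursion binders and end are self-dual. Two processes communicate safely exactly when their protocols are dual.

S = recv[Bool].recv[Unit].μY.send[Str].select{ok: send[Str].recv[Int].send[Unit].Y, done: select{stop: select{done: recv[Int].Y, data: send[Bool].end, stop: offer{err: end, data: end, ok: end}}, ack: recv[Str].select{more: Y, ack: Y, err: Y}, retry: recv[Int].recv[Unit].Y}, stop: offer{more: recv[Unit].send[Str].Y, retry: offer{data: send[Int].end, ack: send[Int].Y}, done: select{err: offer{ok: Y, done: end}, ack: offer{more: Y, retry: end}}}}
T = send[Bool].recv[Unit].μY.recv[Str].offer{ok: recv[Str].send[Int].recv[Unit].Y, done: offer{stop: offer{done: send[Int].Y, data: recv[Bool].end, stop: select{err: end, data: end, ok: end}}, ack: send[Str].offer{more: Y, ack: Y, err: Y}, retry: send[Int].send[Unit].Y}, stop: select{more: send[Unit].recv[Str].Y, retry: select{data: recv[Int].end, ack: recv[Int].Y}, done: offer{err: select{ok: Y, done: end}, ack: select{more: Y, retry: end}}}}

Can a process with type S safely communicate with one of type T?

recv[Bool] ‖ send[Bool]  ✓
  recv[Unit] ‖ recv[Unit]  ✗ same direction on both sides — not dual

NO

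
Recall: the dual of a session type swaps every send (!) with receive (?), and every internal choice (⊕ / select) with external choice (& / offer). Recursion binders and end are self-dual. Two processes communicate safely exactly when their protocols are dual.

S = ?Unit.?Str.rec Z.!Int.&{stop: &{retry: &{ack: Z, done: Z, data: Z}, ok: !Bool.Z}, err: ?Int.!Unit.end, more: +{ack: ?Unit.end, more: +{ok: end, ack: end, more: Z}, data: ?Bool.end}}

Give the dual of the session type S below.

!Unit.!Str.rec Z.?Int.+{stop: +{retry: +{ack: Z, done: Z, data: Z}, ok: ?Bool.Z}, err: !Int.?Unit.end, more: &{ack: !Unit.end, more: &{ok: end, ack: end, more: Z}, data: !Bool.end}}

?Unit ↦ !Unit
  ?Str ↦ !Str
    rec Z ↦ rec Z  (binder kept)
      !Int ↦ ?Int
        &{stop,err,more} ↦ +{stop,err,more}  (external→internal)
          • stop:
            &{retry,ok} ↦ +{retry,ok}  (external→internal)
              • retry:
                &{ack,done,data} ↦ +{ack,done,data}  (external→internal)
                  • ack:
                    Z self-dual
                  • done:
                    Z self-dual
                  • data:
                    Z self-dual
              • ok:
                !Bool ↦ ?Bool
                  Z self-dual
          • err:
            ?Int ↦ !Int
              !Unit ↦ ?Unit
                end self-dual
          • more:
            +{ack,more,data} ↦ &{ack,more,data}  (internal→external)
              • ack:
                ?Unit ↦ !Unit
                  end self-dual
              • more:
                +{ok,ack,more} ↦ &{ok,ack,more}  (internal→external)
                  • ok:
                    end self-dual
                  • ack:
                    end self-dual
                  • more:
                    Z self-dual
              • data:
                ?Bool ↦ !Bool
                  end self-dual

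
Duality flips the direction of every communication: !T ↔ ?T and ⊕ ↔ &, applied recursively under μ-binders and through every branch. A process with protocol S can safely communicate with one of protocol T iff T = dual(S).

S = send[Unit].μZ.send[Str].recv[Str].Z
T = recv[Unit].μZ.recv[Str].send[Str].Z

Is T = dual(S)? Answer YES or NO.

send[Unit] ‖ recv[Unit]  ok
  μZ ‖ μZ  ok (μ self-dual)
    send[Str] ‖ recv[Str]  ok
      recv[Str] ‖ send[Str]  ok
        Z ‖ Z  ok

YES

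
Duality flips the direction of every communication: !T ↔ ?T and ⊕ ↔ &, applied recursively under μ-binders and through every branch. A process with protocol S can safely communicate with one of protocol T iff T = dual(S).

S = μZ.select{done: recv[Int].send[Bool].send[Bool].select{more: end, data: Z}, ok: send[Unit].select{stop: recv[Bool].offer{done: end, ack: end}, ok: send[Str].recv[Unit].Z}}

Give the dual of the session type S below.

μZ → μZ  (rec unchanged)
  select{done,ok} → offer{done,ok}  (⊕→&)
    case done:
      recv[Int] → send[Int]
        send[Bool] → recv[Bool]
          send[Bool] → recv[Bool]
            select{more,data} → offer{more,data}  (⊕→&)
              case more:
                end ↦ end
              case data:
                Z ↦ Z
    case ok:
      send[Unit] → recv[Unit]
        select{stop,ok} → offer{stop,ok}  (⊕→&)
          case stop:
            recv[Bool] → send[Bool]
              offer{done,ack} → select{done,ack}  (external→internal)
                case done:
                  end ↦ end
                case ack:
                  end ↦ end
          case ok:
            send[Str] → recv[Str]
              recv[Unit] → send[Unit]
                Z ↦ Z

μZ.offer{done: send[Int].recv[Bool].recv[Bool].offer{more: end, data: Z}, ok: recv[Unit].offer{stop: send[Bool].select{done: end, ack: end}, ok: recv[Str].send[Unit].Z}}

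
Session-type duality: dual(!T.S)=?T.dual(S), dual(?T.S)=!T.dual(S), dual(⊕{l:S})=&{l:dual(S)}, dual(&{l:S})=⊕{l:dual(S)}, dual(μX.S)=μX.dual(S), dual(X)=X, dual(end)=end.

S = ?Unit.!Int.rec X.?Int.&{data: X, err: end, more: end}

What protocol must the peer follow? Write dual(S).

!Unit.?Int.rec X.!Int.+{data: X, err: end, more: end}

?Unit = !Unit
  !Int = ?Int
    rec X = rec X  (rec unchanged)
      ?Int = !Int
        &{data,err,more} = +{data,err,more}  (external→internal)
          • data:
            X ↦ X
          • err:
            end ↦ end
          • more:
            end ↦ end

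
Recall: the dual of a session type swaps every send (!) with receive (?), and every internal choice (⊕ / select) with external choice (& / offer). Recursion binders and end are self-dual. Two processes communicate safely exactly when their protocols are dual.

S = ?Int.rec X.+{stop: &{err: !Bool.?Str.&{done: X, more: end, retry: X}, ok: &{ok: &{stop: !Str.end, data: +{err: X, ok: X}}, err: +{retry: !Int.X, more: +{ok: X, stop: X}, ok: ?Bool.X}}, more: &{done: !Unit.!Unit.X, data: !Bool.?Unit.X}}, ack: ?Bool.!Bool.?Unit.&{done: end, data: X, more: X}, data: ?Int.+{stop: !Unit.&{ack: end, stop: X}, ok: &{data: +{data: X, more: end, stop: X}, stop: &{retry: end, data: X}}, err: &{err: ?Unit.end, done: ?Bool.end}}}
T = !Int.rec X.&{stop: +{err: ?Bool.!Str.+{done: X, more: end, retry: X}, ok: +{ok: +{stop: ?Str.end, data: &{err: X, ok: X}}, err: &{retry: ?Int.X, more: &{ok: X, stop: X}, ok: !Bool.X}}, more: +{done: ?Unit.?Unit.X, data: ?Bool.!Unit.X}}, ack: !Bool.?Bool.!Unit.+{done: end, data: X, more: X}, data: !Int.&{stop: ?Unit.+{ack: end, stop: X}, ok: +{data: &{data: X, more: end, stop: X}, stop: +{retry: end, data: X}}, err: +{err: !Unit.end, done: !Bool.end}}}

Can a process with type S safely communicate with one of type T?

YES

?Int ‖ !Int  ✓
  rec X ‖ rec X  ✓ (rec unchanged)
    +{stop,ack,data} ‖ &{stop,ack,data}  ✓ same labels
      case stop:
        &{err,ok,more} ‖ +{err,ok,more}  ✓ same labels
          case err:
            !Bool ‖ ?Bool  ✓
              ?Str ‖ !Str  ✓
                &{done,more,retry} ‖ +{done,more,retry}  ✓ same labels
                  case done:
                    X ‖ X  ✓
                  case more:
                    end ‖ end  ✓
                  case retry:
                    X ‖ X  ✓
          case ok:
            &{ok,err} ‖ +{ok,err}  ✓ same labels
              case ok:
                &{stop,data} ‖ +{stop,data}  ✓ same labels
                  case stop:
                    !Str ‖ ?Str  ✓
                      end ‖ end  ✓
                  case data:
                    +{err,ok} ‖ &{err,ok}  ✓ same labels
                      case err:
                        X ‖ X  ✓
                      case ok:
                        X ‖ X  ✓
              case err:
                +{retry,more,ok} ‖ &{retry,more,ok}  ✓ same labels
                  case retry:
                    !Int ‖ ?Int  ✓
                      X ‖ X  ✓
                  case more:
                    +{ok,stop} ‖ &{ok,stop}  ✓ same labels
                      case ok:
                        X ‖ X  ✓
                      case stop:
                        X ‖ X  ✓
                  case ok:
                    ?Bool ‖ !Bool  ✓
                      X ‖ X  ✓
          case more:
            &{done,data} ‖ +{done,data}  ✓ same labels
              case done:
                !Unit ‖ ?Unit  ✓
                  !Unit ‖ ?Unit  ✓
                    X ‖ X  ✓
              case data:
                !Bool ‖ ?Bool  ✓
                  ?Unit ‖ !Unit  ✓
                    X ‖ X  ✓
      case ack:
        ?Bool ‖ !Bool  ✓
          !Bool ‖ ?Bool  ✓
            ?Unit ‖ !Unit  ✓
              &{done,data,more} ‖ +{done,data,more}  ✓ same labels
                case done:
                  end ‖ end  ✓
                case data:
                  X ‖ X  ✓
                case more:
                  X ‖ X  ✓
      case data:
        ?Int ‖ !Int  ✓
          +{stop,ok,err} ‖ &{stop,ok,err}  ✓ same labels
            case stop:
              !Unit ‖ ?Unit  ✓
                &{ack,stop} ‖ +{ack,stop}  ✓ same labels
                  case ack:
                    end ‖ end  ✓
                  case stop:
                    X ‖ X  ✓
            case ok:
              &{data,stop} ‖ +{data,stop}  ✓ same labels
                case data:
                  +{data,more,stop} ‖ &{data,more,stop}  ✓ same labels
                    case data:
                      X ‖ X  ✓
                    case more:
                      end ‖ end  ✓
                    case stop:
                      X ‖ X  ✓
                case stop:
                  &{retry,data} ‖ +{retry,data}  ✓ same labels
                    case retry:
                      end ‖ end  ✓
                    case data:
                      X ‖ X  ✓
            case err:
              &{err,done} ‖ +{err,done}  ✓ same labels
                case err:
                  ?Unit ‖ !Unit  ✓
                    end ‖ end  ✓
                case done:
                  ?Bool ‖ !Bool  ✓
                    end ‖ end  ✓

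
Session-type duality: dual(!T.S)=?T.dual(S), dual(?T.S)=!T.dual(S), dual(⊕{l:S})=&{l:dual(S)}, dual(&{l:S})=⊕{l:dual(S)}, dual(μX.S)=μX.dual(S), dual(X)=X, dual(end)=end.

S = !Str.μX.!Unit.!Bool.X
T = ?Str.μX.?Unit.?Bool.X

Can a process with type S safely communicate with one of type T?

YES

!Str | ?Str  match
  μX | μX  match (binder kept)
    !Unit | ?Unit  match
      !Bool | ?Bool  match
        X | X  match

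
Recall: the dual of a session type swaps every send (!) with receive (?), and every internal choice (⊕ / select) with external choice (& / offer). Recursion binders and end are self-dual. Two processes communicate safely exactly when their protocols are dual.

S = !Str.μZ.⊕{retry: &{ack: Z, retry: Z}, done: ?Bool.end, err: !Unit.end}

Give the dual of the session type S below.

!Str ↦ ?Str
  μZ ↦ μZ  (binder kept)
    ⊕{retry,done,err} ↦ &{retry,done,err}  (⊕→&)
      • retry:
        &{ack,retry} ↦ ⊕{ack,retry}  (offer→select)
          • ack:
            dual(Z) = Z
          • retry:
            dual(Z) = Z
      • done:
        ?Bool ↦ !Bool
          dual(end) = end
      • err:
        !Unit ↦ ?Unit
          dual(end) = end

?Str.μZ.&{retry: ⊕{ack: Z, retry: Z}, done: !Bool.end, err: ?Unit.end}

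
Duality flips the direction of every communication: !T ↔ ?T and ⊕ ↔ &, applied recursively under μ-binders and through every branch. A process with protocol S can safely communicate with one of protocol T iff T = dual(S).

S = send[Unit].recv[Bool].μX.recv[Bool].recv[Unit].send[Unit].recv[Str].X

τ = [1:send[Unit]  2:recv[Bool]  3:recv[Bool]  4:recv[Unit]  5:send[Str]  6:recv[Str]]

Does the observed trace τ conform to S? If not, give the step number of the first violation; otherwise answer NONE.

@1 send[Unit]  match  now at recv[Bool].μX.…
@2 recv[Bool]  match  now at μX.…
@3 recv[Bool]  match  now at recv[Unit].send[Unit].recv[Str].μX.…
@4 recv[Unit]  match  now at send[Unit].recv[Str].μX.…
@5 got send[Str], protocol expects send[Unit]  ✗

5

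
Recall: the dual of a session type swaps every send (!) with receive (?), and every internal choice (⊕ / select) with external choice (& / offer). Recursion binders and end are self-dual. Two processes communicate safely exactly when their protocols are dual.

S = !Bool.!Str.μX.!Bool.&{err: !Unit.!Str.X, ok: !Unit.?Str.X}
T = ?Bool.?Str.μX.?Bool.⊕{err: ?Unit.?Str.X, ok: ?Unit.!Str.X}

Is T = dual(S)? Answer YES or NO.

!Bool | ?Bool  match
  !Str | ?Str  match
    μX | μX  match (rec unchanged)
      !Bool | ?Bool  match
        &{err,ok} | ⊕{err,ok}  match same labels
          case err:
            !Unit | ?Unit  match
              !Str | ?Str  match
                X | X  match
          case ok:
            !Unit | ?Unit  match
              ?Str | !Str  match
                X | X  match

YES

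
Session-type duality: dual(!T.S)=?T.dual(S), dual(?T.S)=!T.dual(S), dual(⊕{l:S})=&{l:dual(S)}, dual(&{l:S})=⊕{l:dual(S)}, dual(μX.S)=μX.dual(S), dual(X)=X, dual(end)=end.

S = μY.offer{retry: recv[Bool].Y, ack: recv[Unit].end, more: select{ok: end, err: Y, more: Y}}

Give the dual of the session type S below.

μY.select{retry: send[Bool].Y, ack: send[Unit].end, more: offer{ok: end, err: Y, more: Y}}

μY → μY  (μ self-dual)
  offer{retry,ack,more} → select{retry,ack,more}  (external→internal)
    [retry]
      recv[Bool] → send[Bool]
        dual(Y) = Y
    [ack]
      recv[Unit] → send[Unit]
        dual(end) = end
    [more]
      select{ok,err,more} → offer{ok,err,more}  (⊕→&)
        [ok]
          dual(end) = end
        [err]
          dual(Y) = Y
        [more]
          dual(Y) = Y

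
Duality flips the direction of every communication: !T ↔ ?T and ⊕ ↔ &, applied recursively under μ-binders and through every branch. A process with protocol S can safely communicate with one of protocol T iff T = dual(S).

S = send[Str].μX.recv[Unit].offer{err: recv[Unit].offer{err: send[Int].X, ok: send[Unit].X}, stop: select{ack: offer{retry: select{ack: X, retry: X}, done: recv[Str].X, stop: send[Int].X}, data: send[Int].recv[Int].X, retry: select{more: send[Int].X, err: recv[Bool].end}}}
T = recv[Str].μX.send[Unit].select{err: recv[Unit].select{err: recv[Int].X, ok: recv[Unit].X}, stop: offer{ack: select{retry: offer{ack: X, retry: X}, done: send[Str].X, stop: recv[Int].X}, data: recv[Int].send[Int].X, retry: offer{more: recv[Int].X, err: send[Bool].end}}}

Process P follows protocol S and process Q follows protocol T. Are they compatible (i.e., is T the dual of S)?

NO

send[Str] | recv[Str]  match
  μX | μX  match (μ self-dual)
    recv[Unit] | send[Unit]  match
      offer{err,stop} | select{err,stop}  match label sets agree
        • err:
          recv[Unit] | recv[Unit]  ✗ same direction on both sides — not dual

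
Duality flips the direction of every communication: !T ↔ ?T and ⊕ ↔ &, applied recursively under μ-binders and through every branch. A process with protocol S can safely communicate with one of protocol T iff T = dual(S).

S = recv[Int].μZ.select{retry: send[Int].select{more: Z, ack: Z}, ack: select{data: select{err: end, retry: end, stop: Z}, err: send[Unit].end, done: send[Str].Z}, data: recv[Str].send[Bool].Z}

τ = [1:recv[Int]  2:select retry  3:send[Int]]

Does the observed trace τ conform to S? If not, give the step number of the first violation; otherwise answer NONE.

@1 recv[Int]  match  residual = μZ.…
@2 select retry  match  residual = send[Int].select{more: μZ.…, ack: μZ.…}
@3 send[Int]  match  residual = select{more: μZ.…, ack: μZ.…}
τ conforms to S (length 3)

NONE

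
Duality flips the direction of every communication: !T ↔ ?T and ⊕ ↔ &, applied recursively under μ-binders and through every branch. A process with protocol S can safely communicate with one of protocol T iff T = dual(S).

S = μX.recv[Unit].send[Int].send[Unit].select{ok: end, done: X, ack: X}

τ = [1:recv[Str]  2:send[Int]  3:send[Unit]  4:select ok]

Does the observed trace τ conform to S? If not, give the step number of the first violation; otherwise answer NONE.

1

@1 got recv[Str], protocol expects recv[Unit]  ✗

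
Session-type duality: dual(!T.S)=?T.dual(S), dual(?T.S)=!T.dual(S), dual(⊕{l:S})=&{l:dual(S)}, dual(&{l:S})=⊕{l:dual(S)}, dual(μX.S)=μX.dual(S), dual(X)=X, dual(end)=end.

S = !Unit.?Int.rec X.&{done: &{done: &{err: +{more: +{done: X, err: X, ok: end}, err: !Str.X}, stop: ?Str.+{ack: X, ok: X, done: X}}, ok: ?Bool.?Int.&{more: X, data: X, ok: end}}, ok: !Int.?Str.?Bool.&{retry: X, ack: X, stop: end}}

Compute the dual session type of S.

?Unit.!Int.rec X.+{done: +{done: +{err: &{more: &{done: X, err: X, ok: end}, err: ?Str.X}, stop: !Str.&{ack: X, ok: X, done: X}}, ok: !Bool.!Int.+{more: X, data: X, ok: end}}, ok: ?Int.!Str.!Bool.+{retry: X, ack: X, stop: end}}

!Unit ↦ ?Unit
  ?Int ↦ !Int
    rec X ↦ rec X  (rec unchanged)
      &{done,ok} ↦ +{done,ok}  (offer→select)
        [done]
          &{done,ok} ↦ +{done,ok}  (offer→select)
            [done]
              &{err,stop} ↦ +{err,stop}  (offer→select)
                [err]
                  +{more,err} ↦ &{more,err}  (select→offer)
                    [more]
                      +{done,err,ok} ↦ &{done,err,ok}  (select→offer)
                        [done]
                          X self-dual
                        [err]
                          X self-dual
                        [ok]
                          end self-dual
                    [err]
                      !Str ↦ ?Str
                        X self-dual
                [stop]
                  ?Str ↦ !Str
                    +{ack,ok,done} ↦ &{ack,ok,done}  (select→offer)
                      [ack]
                        X self-dual
                      [ok]
                        X self-dual
                      [done]
                        X self-dual
            [ok]
              ?Bool ↦ !Bool
                ?Int ↦ !Int
                  &{more,data,ok} ↦ +{more,data,ok}  (offer→select)
                    [more]
                      X self-dual
                    [data]
                      X self-dual
                    [ok]
                      end self-dual
        [ok]
          !Int ↦ ?Int
            ?Str ↦ !Str
              ?Bool ↦ !Bool
                &{retry,ack,stop} ↦ +{retry,ack,stop}  (offer→select)
                  [retry]
                    X self-dual
                  [ack]
                    X self-dual
                  [stop]
                    end self-dual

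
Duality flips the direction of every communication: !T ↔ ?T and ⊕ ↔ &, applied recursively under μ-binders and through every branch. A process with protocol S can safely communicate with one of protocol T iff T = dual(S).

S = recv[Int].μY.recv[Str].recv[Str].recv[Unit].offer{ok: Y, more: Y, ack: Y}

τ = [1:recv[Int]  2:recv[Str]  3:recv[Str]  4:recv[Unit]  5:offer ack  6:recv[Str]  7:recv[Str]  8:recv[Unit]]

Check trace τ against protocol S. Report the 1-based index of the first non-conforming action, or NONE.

[1] recv[Int]  ✓  state: μY.…
[2] recv[Str]  ✓  state: recv[Str].recv[Unit].offer{ok: μY.…, more: μY.…, ack: μY.…}
[3] recv[Str]  ✓  state: recv[Unit].offer{ok: μY.…, more: μY.…, ack: μY.…}
[4] recv[Unit]  ✓  state: offer{ok: μY.…, more: μY.…, ack: μY.…}
[5] offer ack  ✓  state: μY.…
[6] recv[Str]  ✓  state: recv[Str].recv[Unit].offer{ok: μY.…, more: μY.…, ack: μY.…}
[7] recv[Str]  ✓  state: recv[Unit].offer{ok: μY.…, more: μY.…, ack: μY.…}
[8] recv[Unit]  ✓  state: offer{ok: μY.…, more: μY.…, ack: μY.…}
τ conforms to S (length 8)

NONE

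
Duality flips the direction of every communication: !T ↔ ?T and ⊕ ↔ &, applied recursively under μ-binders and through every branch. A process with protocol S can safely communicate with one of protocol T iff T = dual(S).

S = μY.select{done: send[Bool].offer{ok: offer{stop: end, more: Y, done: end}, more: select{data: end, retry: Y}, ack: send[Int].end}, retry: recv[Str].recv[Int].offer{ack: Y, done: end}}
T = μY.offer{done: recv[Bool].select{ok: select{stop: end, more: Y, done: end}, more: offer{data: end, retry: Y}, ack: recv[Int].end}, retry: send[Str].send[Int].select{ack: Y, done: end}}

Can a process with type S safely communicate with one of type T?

YES

μY ‖ μY  ✓ (rec unchanged)
  select{done,retry} ‖ offer{done,retry}  ✓ labels match
    [done]
      send[Bool] ‖ recv[Bool]  ✓
        offer{ok,more,ack} ‖ select{ok,more,ack}  ✓ labels match
          [ok]
            offer{stop,more,done} ‖ select{stop,more,done}  ✓ labels match
              [stop]
                end ‖ end  ✓
              [more]
                Y ‖ Y  ✓
              [done]
                end ‖ end  ✓
          [more]
            select{data,retry} ‖ offer{data,retry}  ✓ labels match
              [data]
                end ‖ end  ✓
              [retry]
                Y ‖ Y  ✓
          [ack]
            send[Int] ‖ recv[Int]  ✓
              end ‖ end  ✓
    [retry]
      recv[Str] ‖ send[Str]  ✓
        recv[Int] ‖ send[Int]  ✓
          offer{ack,done} ‖ select{ack,done}  ✓ labels match
            [ack]
              Y ‖ Y  ✓
            [done]
              end ‖ end  ✓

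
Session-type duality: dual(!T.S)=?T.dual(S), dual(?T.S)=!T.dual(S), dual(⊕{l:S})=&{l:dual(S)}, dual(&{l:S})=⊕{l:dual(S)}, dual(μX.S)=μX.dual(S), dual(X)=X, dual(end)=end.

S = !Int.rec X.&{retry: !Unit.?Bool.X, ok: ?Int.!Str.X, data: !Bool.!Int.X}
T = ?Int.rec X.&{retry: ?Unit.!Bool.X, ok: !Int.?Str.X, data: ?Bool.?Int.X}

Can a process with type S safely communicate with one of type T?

NO

!Int | ?Int  match
  rec X | rec X  match (μ self-dual)
    &{retry,ok,data} | &{retry,ok,data}  ✗ choice polarity not flipped — not dual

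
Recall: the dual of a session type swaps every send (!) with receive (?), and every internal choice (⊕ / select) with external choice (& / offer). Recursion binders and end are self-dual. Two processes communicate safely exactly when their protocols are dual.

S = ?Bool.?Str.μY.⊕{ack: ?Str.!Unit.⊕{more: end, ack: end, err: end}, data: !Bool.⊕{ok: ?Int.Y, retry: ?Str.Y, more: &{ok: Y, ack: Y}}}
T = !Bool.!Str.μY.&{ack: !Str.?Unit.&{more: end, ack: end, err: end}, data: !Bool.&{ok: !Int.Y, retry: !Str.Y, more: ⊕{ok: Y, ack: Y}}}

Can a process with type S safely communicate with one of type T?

NO

?Bool ‖ !Bool  ok
  ?Str ‖ !Str  ok
    μY ‖ μY  ok (binder kept)
      ⊕{ack,data} ‖ &{ack,data}  ok same labels
        case ack:
          ?Str ‖ !Str  ok
            !Unit ‖ ?Unit  ok
              ⊕{more,ack,err} ‖ &{more,ack,err}  ok same labels
                case more:
                  end ‖ end  ok
                case ack:
                  end ‖ end  ok
                case err:
                  end ‖ end  ok
        case data:
          !Bool ‖ !Bool  ✗ same direction on both sides — not dual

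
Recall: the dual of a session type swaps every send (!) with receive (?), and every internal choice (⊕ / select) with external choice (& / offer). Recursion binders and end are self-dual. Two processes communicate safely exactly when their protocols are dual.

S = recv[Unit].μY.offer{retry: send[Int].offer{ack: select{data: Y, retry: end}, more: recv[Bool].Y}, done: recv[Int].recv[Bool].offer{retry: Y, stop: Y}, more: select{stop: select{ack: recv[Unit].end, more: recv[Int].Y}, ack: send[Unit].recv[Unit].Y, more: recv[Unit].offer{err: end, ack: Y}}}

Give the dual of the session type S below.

send[Unit].μY.select{retry: recv[Int].select{ack: offer{data: Y, retry: end}, more: send[Bool].Y}, done: send[Int].send[Bool].select{retry: Y, stop: Y}, more: offer{stop: offer{ack: send[Unit].end, more: send[Int].Y}, ack: recv[Unit].send[Unit].Y, more: send[Unit].select{err: end, ack: Y}}}

recv[Unit] ↦ send[Unit]
  μY ↦ μY  (rec unchanged)
    offer{retry,done,more} ↦ select{retry,done,more}  (&→⊕)
      [retry]
        send[Int] ↦ recv[Int]
          offer{ack,more} ↦ select{ack,more}  (&→⊕)
            [ack]
              select{data,retry} ↦ offer{data,retry}  (⊕→&)
                [data]
                  dual(Y) = Y
                [retry]
                  dual(end) = end
            [more]
              recv[Bool] ↦ send[Bool]
                dual(Y) = Y
      [done]
        recv[Int] ↦ send[Int]
          recv[Bool] ↦ send[Bool]
            offer{retry,stop} ↦ select{retry,stop}  (&→⊕)
              [retry]
                dual(Y) = Y
              [stop]
                dual(Y) = Y
      [more]
        select{stop,ack,more} ↦ offer{stop,ack,more}  (⊕→&)
          [stop]
            select{ack,more} ↦ offer{ack,more}  (⊕→&)
              [ack]
                recv[Unit] ↦ send[Unit]
                  dual(end) = end
              [more]
                recv[Int] ↦ send[Int]
                  dual(Y) = Y
          [ack]
            send[Unit] ↦ recv[Unit]
              recv[Unit] ↦ send[Unit]
                dual(Y) = Y
          [more]
            recv[Unit] ↦ send[Unit]
              offer{err,ack} ↦ select{err,ack}  (&→⊕)
                [err]
                  dual(end) = end
                [ack]
                  dual(Y) = Y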